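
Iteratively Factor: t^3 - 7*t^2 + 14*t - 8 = (t - 4)*(t^2 - 3*t + 2) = (t - 4)*(t - 1)*(t - 2)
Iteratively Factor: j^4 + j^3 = (j + 1)*(j^3) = j*(j + 1)*(j^2) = j^2*(j + 1)*(j)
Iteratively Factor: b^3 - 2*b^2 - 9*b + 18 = (b + 3)*(b^2 - 5*b + 6) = (b - 2)*(b + 3)*(b - 3)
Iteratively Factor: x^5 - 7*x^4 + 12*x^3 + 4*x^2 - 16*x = (x)*(x^4 - 7*x^3 + 12*x^2 + 4*x - 16) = x*(x + 1)*(x^3 - 8*x^2 + 20*x - 16) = x*(x - 4)*(x + 1)*(x^2 - 4*x + 4) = x*(x - 4)*(x - 2)*(x + 1)*(x - 2)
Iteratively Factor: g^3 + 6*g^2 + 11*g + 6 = (g + 1)*(g^2 + 5*g + 6) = (g + 1)*(g + 3)*(g + 2)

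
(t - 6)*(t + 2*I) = t^2 - 6*t + 2*I*t - 12*I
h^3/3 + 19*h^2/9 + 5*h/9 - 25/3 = (h/3 + 1)*(h - 5/3)*(h + 5)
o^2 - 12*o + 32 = (o - 8)*(o - 4)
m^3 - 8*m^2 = m^2*(m - 8)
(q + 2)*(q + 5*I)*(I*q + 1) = I*q^3 - 4*q^2 + 2*I*q^2 - 8*q + 5*I*q + 10*I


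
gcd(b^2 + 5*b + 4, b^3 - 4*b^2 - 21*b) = 1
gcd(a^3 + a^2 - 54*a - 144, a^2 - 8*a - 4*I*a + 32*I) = a - 8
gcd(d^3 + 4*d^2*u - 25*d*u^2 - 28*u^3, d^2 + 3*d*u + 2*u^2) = d + u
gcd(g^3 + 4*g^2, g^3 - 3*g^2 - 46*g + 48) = 1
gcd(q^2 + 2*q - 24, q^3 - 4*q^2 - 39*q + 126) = q + 6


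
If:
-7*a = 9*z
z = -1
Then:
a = 9/7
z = -1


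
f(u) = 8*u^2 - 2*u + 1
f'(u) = 16*u - 2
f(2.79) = 57.69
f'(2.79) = 42.64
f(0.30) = 1.12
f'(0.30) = 2.80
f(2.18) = 34.66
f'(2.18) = 32.88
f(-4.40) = 164.68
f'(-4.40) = -72.40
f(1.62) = 18.76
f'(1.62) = 23.92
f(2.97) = 65.63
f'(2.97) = 45.52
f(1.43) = 14.50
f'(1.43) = 20.88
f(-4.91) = 203.68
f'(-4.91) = -80.56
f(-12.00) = 1177.00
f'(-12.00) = -194.00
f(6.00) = 277.00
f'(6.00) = 94.00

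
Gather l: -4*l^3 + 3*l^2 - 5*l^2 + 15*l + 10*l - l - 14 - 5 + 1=-4*l^3 - 2*l^2 + 24*l - 18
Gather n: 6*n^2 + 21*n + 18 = 6*n^2 + 21*n + 18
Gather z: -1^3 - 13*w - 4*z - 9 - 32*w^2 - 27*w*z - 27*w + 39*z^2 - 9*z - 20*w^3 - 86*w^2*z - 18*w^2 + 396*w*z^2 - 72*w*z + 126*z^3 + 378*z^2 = -20*w^3 - 50*w^2 - 40*w + 126*z^3 + z^2*(396*w + 417) + z*(-86*w^2 - 99*w - 13) - 10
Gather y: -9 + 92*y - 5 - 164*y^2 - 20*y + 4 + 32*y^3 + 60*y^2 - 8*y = 32*y^3 - 104*y^2 + 64*y - 10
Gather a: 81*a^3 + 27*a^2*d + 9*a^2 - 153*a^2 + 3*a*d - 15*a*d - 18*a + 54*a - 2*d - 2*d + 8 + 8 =81*a^3 + a^2*(27*d - 144) + a*(36 - 12*d) - 4*d + 16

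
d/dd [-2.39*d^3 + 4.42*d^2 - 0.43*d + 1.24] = -7.17*d^2 + 8.84*d - 0.43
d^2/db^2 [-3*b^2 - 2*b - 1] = -6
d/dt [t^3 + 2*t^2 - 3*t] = 3*t^2 + 4*t - 3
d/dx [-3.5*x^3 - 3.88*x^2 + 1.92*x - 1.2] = -10.5*x^2 - 7.76*x + 1.92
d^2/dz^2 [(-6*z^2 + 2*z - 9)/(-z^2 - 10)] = 2*(-2*z^3 - 153*z^2 + 60*z + 510)/(z^6 + 30*z^4 + 300*z^2 + 1000)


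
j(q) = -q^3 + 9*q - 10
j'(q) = 9 - 3*q^2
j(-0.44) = -13.87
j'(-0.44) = 8.42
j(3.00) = -10.00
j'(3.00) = -18.00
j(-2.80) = -13.25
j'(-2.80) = -14.52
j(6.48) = -223.78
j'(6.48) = -116.97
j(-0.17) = -11.53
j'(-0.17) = 8.91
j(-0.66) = -15.65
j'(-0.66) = 7.69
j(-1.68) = -20.38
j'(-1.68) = 0.53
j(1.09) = -1.49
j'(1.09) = 5.44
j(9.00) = -658.00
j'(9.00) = -234.00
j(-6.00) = 152.00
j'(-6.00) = -99.00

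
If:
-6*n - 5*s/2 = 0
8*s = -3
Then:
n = 5/32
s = -3/8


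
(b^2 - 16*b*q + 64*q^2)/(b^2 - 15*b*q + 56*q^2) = (-b + 8*q)/(-b + 7*q)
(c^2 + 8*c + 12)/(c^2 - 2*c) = (c^2 + 8*c + 12)/(c*(c - 2))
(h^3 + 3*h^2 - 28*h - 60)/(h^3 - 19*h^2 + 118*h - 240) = (h^2 + 8*h + 12)/(h^2 - 14*h + 48)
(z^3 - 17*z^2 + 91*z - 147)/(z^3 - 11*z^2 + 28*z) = (z^2 - 10*z + 21)/(z*(z - 4))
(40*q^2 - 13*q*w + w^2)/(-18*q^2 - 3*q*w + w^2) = (-40*q^2 + 13*q*w - w^2)/(18*q^2 + 3*q*w - w^2)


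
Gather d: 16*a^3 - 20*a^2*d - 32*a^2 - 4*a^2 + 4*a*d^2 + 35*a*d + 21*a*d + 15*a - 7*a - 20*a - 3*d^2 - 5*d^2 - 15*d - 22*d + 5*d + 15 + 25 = 16*a^3 - 36*a^2 - 12*a + d^2*(4*a - 8) + d*(-20*a^2 + 56*a - 32) + 40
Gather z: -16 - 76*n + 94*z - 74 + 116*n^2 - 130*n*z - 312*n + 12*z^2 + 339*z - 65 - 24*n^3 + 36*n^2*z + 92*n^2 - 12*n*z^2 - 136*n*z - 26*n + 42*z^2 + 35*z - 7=-24*n^3 + 208*n^2 - 414*n + z^2*(54 - 12*n) + z*(36*n^2 - 266*n + 468) - 162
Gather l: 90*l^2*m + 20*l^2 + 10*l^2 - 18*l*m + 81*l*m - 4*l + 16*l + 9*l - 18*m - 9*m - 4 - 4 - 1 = l^2*(90*m + 30) + l*(63*m + 21) - 27*m - 9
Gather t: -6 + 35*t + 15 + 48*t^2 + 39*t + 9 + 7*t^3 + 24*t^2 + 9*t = 7*t^3 + 72*t^2 + 83*t + 18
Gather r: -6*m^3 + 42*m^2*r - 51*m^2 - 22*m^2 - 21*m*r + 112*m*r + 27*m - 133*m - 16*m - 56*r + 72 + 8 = -6*m^3 - 73*m^2 - 122*m + r*(42*m^2 + 91*m - 56) + 80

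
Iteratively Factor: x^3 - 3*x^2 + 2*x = (x - 1)*(x^2 - 2*x) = (x - 2)*(x - 1)*(x)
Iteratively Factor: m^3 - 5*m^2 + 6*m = (m)*(m^2 - 5*m + 6) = m*(m - 3)*(m - 2)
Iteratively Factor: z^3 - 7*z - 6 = (z + 2)*(z^2 - 2*z - 3) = (z - 3)*(z + 2)*(z + 1)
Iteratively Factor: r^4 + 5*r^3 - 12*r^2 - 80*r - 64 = (r + 4)*(r^3 + r^2 - 16*r - 16) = (r + 4)^2*(r^2 - 3*r - 4) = (r + 1)*(r + 4)^2*(r - 4)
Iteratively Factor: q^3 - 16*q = (q)*(q^2 - 16) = q*(q - 4)*(q + 4)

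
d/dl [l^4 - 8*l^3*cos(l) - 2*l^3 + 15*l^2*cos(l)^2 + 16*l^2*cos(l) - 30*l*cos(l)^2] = 8*l^3*sin(l) + 4*l^3 - 16*l^2*sin(l) - 15*l^2*sin(2*l) - 24*l^2*cos(l) - 6*l^2 + 30*l*sin(2*l) + 30*l*cos(l)^2 + 32*l*cos(l) - 30*cos(l)^2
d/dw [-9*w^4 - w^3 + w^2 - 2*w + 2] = -36*w^3 - 3*w^2 + 2*w - 2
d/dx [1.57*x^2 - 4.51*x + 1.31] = 3.14*x - 4.51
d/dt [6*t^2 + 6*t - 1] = 12*t + 6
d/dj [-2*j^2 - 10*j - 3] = -4*j - 10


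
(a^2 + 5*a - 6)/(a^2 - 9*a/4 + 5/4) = 4*(a + 6)/(4*a - 5)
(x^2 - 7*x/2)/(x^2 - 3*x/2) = (2*x - 7)/(2*x - 3)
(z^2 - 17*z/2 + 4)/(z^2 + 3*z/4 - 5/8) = 4*(z - 8)/(4*z + 5)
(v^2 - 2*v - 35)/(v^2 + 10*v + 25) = (v - 7)/(v + 5)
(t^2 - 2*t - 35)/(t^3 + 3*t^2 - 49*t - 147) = (t + 5)/(t^2 + 10*t + 21)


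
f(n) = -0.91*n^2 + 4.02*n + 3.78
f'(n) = 4.02 - 1.82*n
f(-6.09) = -54.45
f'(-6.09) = 15.10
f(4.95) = 1.38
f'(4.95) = -4.99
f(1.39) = 7.61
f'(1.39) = 1.49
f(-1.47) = -4.10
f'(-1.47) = 6.70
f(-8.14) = -89.24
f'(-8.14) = 18.83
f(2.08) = 8.20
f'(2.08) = 0.23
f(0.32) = 4.97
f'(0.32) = 3.44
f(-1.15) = -2.05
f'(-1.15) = 6.11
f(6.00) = -4.86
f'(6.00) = -6.90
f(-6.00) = -53.10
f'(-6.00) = 14.94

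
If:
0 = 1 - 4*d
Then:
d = 1/4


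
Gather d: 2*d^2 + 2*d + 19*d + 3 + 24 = 2*d^2 + 21*d + 27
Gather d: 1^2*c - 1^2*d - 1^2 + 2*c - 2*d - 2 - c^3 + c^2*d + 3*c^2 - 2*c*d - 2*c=-c^3 + 3*c^2 + c + d*(c^2 - 2*c - 3) - 3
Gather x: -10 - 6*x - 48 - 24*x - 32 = -30*x - 90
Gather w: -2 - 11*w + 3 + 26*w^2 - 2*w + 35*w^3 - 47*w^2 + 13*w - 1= 35*w^3 - 21*w^2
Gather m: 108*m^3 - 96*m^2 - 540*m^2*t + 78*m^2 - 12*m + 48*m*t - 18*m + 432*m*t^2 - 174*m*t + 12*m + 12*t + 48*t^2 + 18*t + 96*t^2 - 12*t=108*m^3 + m^2*(-540*t - 18) + m*(432*t^2 - 126*t - 18) + 144*t^2 + 18*t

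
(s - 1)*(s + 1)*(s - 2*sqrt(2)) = s^3 - 2*sqrt(2)*s^2 - s + 2*sqrt(2)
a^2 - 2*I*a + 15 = (a - 5*I)*(a + 3*I)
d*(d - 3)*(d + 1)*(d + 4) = d^4 + 2*d^3 - 11*d^2 - 12*d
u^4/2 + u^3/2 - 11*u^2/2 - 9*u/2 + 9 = (u/2 + 1)*(u - 3)*(u - 1)*(u + 3)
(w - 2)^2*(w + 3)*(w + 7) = w^4 + 6*w^3 - 15*w^2 - 44*w + 84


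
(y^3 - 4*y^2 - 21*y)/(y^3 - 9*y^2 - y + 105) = y/(y - 5)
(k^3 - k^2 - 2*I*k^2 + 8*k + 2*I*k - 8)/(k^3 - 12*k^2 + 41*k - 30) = (k^2 - 2*I*k + 8)/(k^2 - 11*k + 30)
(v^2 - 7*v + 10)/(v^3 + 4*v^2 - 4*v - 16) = (v - 5)/(v^2 + 6*v + 8)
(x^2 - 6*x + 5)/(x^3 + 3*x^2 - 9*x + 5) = (x - 5)/(x^2 + 4*x - 5)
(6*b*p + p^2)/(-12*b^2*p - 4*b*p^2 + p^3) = (6*b + p)/(-12*b^2 - 4*b*p + p^2)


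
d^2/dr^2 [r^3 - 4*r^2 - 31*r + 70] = 6*r - 8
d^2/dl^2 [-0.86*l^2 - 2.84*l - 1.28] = -1.72000000000000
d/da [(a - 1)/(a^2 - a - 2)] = (a^2 - a - (a - 1)*(2*a - 1) - 2)/(-a^2 + a + 2)^2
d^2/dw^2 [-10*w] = 0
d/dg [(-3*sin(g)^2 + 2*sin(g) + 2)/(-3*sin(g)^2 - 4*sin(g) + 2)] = 6*(3*sin(g)^2 + 2)*cos(g)/(3*sin(g)^2 + 4*sin(g) - 2)^2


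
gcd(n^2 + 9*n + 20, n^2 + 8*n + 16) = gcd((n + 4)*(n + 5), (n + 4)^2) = n + 4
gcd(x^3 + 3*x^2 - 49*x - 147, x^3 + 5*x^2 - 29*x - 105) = x^2 + 10*x + 21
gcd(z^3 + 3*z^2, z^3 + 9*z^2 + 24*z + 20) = 1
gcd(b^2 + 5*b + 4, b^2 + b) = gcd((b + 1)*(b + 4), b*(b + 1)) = b + 1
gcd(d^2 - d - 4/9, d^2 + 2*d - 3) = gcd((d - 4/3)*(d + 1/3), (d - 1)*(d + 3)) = 1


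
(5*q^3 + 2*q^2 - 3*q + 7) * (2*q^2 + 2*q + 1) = 10*q^5 + 14*q^4 + 3*q^3 + 10*q^2 + 11*q + 7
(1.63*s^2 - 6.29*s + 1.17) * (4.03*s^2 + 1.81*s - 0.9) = 6.5689*s^4 - 22.3984*s^3 - 8.1368*s^2 + 7.7787*s - 1.053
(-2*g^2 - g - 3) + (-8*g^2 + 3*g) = -10*g^2 + 2*g - 3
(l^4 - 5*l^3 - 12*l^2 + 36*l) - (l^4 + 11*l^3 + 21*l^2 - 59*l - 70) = -16*l^3 - 33*l^2 + 95*l + 70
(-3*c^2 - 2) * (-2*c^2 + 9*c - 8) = 6*c^4 - 27*c^3 + 28*c^2 - 18*c + 16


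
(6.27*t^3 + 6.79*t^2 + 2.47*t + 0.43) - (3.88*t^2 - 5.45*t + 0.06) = 6.27*t^3 + 2.91*t^2 + 7.92*t + 0.37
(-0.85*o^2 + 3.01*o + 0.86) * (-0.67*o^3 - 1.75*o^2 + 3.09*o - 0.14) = 0.5695*o^5 - 0.5292*o^4 - 8.4702*o^3 + 7.9149*o^2 + 2.236*o - 0.1204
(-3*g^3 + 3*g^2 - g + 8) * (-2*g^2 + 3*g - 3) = 6*g^5 - 15*g^4 + 20*g^3 - 28*g^2 + 27*g - 24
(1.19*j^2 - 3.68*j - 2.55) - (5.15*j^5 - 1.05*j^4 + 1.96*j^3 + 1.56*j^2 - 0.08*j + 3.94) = -5.15*j^5 + 1.05*j^4 - 1.96*j^3 - 0.37*j^2 - 3.6*j - 6.49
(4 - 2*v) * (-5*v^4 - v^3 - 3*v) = 10*v^5 - 18*v^4 - 4*v^3 + 6*v^2 - 12*v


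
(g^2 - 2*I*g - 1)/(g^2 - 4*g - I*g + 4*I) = (g - I)/(g - 4)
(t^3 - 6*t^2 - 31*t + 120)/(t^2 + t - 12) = (t^2 - 3*t - 40)/(t + 4)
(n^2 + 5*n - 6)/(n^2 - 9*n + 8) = (n + 6)/(n - 8)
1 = 1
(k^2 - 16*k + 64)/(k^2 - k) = (k^2 - 16*k + 64)/(k*(k - 1))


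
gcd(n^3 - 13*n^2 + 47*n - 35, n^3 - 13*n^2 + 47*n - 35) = n^3 - 13*n^2 + 47*n - 35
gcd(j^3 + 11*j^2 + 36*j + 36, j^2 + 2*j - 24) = j + 6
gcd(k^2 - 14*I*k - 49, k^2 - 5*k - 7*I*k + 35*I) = k - 7*I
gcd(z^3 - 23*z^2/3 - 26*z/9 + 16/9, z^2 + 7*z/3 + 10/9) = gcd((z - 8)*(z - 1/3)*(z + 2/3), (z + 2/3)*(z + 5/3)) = z + 2/3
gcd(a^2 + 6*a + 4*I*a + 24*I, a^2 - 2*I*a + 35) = 1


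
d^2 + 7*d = d*(d + 7)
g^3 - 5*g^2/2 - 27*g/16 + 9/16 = (g - 3)*(g - 1/4)*(g + 3/4)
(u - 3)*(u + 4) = u^2 + u - 12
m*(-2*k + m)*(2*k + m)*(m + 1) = -4*k^2*m^2 - 4*k^2*m + m^4 + m^3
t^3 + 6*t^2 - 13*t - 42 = (t - 3)*(t + 2)*(t + 7)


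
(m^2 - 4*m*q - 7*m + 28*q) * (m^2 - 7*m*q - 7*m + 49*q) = m^4 - 11*m^3*q - 14*m^3 + 28*m^2*q^2 + 154*m^2*q + 49*m^2 - 392*m*q^2 - 539*m*q + 1372*q^2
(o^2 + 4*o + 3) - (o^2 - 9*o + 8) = 13*o - 5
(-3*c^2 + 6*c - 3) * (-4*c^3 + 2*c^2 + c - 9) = 12*c^5 - 30*c^4 + 21*c^3 + 27*c^2 - 57*c + 27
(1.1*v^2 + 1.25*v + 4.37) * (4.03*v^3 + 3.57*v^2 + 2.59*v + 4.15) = 4.433*v^5 + 8.9645*v^4 + 24.9226*v^3 + 23.4034*v^2 + 16.5058*v + 18.1355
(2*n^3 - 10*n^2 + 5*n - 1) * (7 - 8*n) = -16*n^4 + 94*n^3 - 110*n^2 + 43*n - 7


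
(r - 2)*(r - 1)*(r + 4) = r^3 + r^2 - 10*r + 8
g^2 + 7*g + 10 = (g + 2)*(g + 5)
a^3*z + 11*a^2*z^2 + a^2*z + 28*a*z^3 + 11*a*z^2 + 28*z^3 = (a + 4*z)*(a + 7*z)*(a*z + z)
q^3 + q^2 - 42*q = q*(q - 6)*(q + 7)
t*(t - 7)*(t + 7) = t^3 - 49*t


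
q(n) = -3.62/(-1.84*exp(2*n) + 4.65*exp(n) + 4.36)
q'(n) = -3.62*(3.68*exp(2*n) - 4.65*exp(n))/(-1.84*exp(2*n) + 4.65*exp(n) + 4.36)^2 = (16.833 - 13.3216*exp(n))*exp(n)/(-1.84*exp(2*n) + 4.65*exp(n) + 4.36)^2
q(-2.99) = -0.79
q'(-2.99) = 0.04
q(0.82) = -0.67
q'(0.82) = -1.03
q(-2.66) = -0.77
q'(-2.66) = 0.05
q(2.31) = 0.03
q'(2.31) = -0.06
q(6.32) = 0.00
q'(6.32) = -0.00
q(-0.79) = -0.59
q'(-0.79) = 0.13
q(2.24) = 0.03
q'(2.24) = -0.08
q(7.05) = 0.00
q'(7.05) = -0.00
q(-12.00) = -0.83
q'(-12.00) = 0.00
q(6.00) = 0.00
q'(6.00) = 0.00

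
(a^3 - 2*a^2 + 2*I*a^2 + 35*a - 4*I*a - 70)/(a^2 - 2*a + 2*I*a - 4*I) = (a^2 + 2*I*a + 35)/(a + 2*I)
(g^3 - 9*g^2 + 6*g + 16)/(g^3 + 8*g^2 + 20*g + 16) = (g^3 - 9*g^2 + 6*g + 16)/(g^3 + 8*g^2 + 20*g + 16)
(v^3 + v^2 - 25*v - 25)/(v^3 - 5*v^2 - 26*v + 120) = (v^2 - 4*v - 5)/(v^2 - 10*v + 24)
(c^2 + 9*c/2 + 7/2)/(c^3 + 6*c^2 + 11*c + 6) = (c + 7/2)/(c^2 + 5*c + 6)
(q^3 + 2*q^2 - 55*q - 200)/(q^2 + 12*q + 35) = (q^2 - 3*q - 40)/(q + 7)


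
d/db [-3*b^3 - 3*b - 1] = -9*b^2 - 3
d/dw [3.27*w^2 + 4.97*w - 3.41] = 6.54*w + 4.97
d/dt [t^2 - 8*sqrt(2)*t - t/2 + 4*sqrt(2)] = 2*t - 8*sqrt(2) - 1/2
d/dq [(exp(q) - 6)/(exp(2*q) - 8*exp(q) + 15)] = (-2*(exp(q) - 6)*(exp(q) - 4) + exp(2*q) - 8*exp(q) + 15)*exp(q)/(exp(2*q) - 8*exp(q) + 15)^2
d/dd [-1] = 0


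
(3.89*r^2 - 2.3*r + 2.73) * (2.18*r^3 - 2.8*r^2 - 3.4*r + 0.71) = 8.4802*r^5 - 15.906*r^4 - 0.834600000000001*r^3 + 2.9379*r^2 - 10.915*r + 1.9383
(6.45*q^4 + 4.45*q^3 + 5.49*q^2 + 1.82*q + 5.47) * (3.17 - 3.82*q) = -24.639*q^5 + 3.4475*q^4 - 6.8653*q^3 + 10.4509*q^2 - 15.126*q + 17.3399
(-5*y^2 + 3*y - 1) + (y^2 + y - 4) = -4*y^2 + 4*y - 5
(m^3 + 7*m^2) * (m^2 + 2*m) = m^5 + 9*m^4 + 14*m^3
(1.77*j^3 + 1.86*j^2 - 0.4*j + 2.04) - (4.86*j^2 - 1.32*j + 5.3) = 1.77*j^3 - 3.0*j^2 + 0.92*j - 3.26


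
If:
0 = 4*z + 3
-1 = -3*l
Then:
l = 1/3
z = -3/4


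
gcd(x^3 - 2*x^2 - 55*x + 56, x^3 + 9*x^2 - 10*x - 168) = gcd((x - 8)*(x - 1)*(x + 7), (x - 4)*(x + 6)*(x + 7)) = x + 7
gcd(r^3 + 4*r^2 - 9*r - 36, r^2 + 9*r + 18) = r + 3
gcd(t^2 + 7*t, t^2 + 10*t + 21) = t + 7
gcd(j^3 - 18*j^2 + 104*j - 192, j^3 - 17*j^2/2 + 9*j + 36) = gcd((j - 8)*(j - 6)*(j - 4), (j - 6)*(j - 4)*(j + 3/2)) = j^2 - 10*j + 24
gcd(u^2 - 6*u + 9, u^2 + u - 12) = u - 3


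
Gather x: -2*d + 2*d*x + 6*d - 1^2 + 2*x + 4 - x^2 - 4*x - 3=4*d - x^2 + x*(2*d - 2)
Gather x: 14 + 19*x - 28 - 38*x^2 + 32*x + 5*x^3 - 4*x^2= 5*x^3 - 42*x^2 + 51*x - 14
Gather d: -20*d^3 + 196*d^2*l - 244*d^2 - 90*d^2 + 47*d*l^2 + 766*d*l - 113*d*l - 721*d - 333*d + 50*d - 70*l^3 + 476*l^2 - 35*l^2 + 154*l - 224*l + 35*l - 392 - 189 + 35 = -20*d^3 + d^2*(196*l - 334) + d*(47*l^2 + 653*l - 1004) - 70*l^3 + 441*l^2 - 35*l - 546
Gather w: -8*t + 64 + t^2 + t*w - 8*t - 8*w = t^2 - 16*t + w*(t - 8) + 64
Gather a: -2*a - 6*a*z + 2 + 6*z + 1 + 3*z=a*(-6*z - 2) + 9*z + 3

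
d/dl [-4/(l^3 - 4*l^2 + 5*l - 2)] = 4*(3*l^2 - 8*l + 5)/(l^3 - 4*l^2 + 5*l - 2)^2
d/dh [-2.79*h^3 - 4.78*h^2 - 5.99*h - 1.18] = -8.37*h^2 - 9.56*h - 5.99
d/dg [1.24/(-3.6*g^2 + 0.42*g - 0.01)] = (8.928*g - 0.5208)/(3.6*g^2 - 0.42*g + 0.01)^2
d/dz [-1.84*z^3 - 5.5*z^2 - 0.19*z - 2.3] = -5.52*z^2 - 11.0*z - 0.19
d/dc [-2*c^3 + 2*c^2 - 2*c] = -6*c^2 + 4*c - 2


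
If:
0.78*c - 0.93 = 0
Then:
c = 1.19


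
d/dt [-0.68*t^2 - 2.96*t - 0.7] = -1.36*t - 2.96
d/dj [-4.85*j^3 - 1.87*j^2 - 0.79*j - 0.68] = -14.55*j^2 - 3.74*j - 0.79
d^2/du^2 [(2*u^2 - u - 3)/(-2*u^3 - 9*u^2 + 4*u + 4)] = 2*(-8*u^6 + 12*u^5 + 78*u^4 + 337*u^3 + 489*u^2 - 144*u + 108)/(8*u^9 + 108*u^8 + 438*u^7 + 249*u^6 - 1308*u^5 - 348*u^4 + 896*u^3 + 240*u^2 - 192*u - 64)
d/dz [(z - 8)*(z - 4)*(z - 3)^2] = 4*z^3 - 54*z^2 + 226*z - 300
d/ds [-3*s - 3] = -3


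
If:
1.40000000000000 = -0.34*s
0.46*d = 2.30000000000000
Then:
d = 5.00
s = -4.12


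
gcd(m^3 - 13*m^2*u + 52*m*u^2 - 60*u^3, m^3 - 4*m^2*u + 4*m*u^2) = -m + 2*u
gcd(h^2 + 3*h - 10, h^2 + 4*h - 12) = h - 2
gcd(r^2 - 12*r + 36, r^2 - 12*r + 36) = r^2 - 12*r + 36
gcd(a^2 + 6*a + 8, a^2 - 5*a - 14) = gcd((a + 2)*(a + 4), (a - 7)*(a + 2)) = a + 2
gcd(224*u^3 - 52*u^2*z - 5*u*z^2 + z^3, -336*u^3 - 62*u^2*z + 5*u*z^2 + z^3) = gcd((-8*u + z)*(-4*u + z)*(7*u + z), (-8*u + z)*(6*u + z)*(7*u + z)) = -56*u^2 - u*z + z^2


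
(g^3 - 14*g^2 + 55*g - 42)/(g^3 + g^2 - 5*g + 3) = (g^2 - 13*g + 42)/(g^2 + 2*g - 3)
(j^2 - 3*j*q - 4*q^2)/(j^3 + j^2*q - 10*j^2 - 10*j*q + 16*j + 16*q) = (j - 4*q)/(j^2 - 10*j + 16)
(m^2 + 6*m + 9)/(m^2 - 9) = (m + 3)/(m - 3)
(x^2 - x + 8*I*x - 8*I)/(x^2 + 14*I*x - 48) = (x - 1)/(x + 6*I)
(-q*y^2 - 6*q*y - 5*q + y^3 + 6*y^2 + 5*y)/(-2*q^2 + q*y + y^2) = (y^2 + 6*y + 5)/(2*q + y)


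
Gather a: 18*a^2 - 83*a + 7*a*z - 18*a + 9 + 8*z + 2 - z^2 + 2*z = 18*a^2 + a*(7*z - 101) - z^2 + 10*z + 11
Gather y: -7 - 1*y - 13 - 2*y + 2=-3*y - 18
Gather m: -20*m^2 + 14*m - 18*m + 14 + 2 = -20*m^2 - 4*m + 16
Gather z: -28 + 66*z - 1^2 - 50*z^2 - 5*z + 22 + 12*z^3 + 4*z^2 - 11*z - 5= 12*z^3 - 46*z^2 + 50*z - 12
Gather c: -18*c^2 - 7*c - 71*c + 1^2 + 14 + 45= -18*c^2 - 78*c + 60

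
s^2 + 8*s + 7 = (s + 1)*(s + 7)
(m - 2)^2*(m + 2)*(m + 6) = m^4 + 4*m^3 - 16*m^2 - 16*m + 48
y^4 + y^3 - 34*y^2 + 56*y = y*(y - 4)*(y - 2)*(y + 7)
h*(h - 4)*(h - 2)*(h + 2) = h^4 - 4*h^3 - 4*h^2 + 16*h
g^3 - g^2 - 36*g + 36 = (g - 6)*(g - 1)*(g + 6)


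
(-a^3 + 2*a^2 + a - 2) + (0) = -a^3 + 2*a^2 + a - 2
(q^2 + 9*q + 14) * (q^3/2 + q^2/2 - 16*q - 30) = q^5/2 + 5*q^4 - 9*q^3/2 - 167*q^2 - 494*q - 420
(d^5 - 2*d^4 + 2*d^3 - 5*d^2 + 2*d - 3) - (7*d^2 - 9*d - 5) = d^5 - 2*d^4 + 2*d^3 - 12*d^2 + 11*d + 2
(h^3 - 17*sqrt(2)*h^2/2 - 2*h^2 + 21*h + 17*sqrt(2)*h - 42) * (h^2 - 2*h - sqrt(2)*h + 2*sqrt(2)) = h^5 - 19*sqrt(2)*h^4/2 - 4*h^4 + 42*h^3 + 38*sqrt(2)*h^3 - 152*h^2 - 59*sqrt(2)*h^2 + 84*sqrt(2)*h + 152*h - 84*sqrt(2)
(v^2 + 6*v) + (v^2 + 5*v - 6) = 2*v^2 + 11*v - 6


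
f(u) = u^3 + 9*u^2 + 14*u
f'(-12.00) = 230.00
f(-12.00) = -600.00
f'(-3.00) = -13.00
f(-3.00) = 12.00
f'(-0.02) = 13.64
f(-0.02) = -0.28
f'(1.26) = 41.44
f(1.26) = 33.93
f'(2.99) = 94.64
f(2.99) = 149.05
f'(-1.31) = -4.43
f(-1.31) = -5.14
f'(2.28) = 70.64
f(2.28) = 90.56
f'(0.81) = 30.55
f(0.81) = 17.78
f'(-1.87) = -9.17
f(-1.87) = -1.25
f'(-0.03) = 13.46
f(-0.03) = -0.41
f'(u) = 3*u^2 + 18*u + 14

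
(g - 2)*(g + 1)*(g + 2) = g^3 + g^2 - 4*g - 4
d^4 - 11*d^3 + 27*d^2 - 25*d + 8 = (d - 8)*(d - 1)^3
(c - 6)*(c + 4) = c^2 - 2*c - 24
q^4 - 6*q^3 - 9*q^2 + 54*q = q*(q - 6)*(q - 3)*(q + 3)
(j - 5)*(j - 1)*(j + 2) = j^3 - 4*j^2 - 7*j + 10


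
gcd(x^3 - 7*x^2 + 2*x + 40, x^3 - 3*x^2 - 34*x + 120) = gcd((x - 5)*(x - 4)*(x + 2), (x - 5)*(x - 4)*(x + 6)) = x^2 - 9*x + 20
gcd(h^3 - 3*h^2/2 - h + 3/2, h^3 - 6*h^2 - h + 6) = h^2 - 1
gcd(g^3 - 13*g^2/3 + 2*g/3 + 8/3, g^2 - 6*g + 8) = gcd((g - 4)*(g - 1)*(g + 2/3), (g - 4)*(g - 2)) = g - 4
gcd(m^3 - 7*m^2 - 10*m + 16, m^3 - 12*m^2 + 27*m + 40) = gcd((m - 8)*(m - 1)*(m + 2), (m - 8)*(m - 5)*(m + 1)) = m - 8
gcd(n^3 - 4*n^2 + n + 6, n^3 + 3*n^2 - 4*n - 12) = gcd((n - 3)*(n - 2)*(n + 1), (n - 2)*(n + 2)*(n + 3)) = n - 2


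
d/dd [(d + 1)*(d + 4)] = 2*d + 5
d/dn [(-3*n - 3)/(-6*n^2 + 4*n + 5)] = 3*(6*n^2 - 4*n - 4*(n + 1)*(3*n - 1) - 5)/(-6*n^2 + 4*n + 5)^2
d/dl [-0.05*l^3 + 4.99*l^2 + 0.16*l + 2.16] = -0.15*l^2 + 9.98*l + 0.16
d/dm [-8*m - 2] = -8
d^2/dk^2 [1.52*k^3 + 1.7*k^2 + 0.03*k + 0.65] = 9.12*k + 3.4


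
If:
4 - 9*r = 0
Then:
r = 4/9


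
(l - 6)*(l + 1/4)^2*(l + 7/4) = l^4 - 15*l^3/4 - 201*l^2/16 - 353*l/64 - 21/32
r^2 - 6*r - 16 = (r - 8)*(r + 2)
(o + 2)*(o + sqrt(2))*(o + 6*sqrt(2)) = o^3 + 2*o^2 + 7*sqrt(2)*o^2 + 12*o + 14*sqrt(2)*o + 24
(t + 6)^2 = t^2 + 12*t + 36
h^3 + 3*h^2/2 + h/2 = h*(h + 1/2)*(h + 1)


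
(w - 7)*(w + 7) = w^2 - 49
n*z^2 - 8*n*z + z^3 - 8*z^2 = z*(n + z)*(z - 8)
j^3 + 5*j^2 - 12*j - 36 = (j - 3)*(j + 2)*(j + 6)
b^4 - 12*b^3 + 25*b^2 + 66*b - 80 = (b - 8)*(b - 5)*(b - 1)*(b + 2)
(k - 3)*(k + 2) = k^2 - k - 6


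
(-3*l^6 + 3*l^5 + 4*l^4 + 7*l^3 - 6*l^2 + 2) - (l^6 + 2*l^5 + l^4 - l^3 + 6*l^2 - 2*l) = -4*l^6 + l^5 + 3*l^4 + 8*l^3 - 12*l^2 + 2*l + 2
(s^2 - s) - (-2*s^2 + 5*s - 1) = 3*s^2 - 6*s + 1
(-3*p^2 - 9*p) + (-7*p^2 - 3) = -10*p^2 - 9*p - 3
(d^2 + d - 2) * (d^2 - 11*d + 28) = d^4 - 10*d^3 + 15*d^2 + 50*d - 56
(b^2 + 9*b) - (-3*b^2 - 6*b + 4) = 4*b^2 + 15*b - 4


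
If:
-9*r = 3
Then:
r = -1/3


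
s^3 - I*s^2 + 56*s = s*(s - 8*I)*(s + 7*I)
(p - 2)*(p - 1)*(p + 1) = p^3 - 2*p^2 - p + 2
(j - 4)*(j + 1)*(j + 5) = j^3 + 2*j^2 - 19*j - 20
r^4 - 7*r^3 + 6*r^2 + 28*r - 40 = (r - 5)*(r - 2)^2*(r + 2)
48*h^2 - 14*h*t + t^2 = (-8*h + t)*(-6*h + t)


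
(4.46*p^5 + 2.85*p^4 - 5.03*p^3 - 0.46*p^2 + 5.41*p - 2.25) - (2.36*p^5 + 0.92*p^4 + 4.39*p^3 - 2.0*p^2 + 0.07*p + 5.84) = 2.1*p^5 + 1.93*p^4 - 9.42*p^3 + 1.54*p^2 + 5.34*p - 8.09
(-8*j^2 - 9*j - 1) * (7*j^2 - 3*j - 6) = -56*j^4 - 39*j^3 + 68*j^2 + 57*j + 6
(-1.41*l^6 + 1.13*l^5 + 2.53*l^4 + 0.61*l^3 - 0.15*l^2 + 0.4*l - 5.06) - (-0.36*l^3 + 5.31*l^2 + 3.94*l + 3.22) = -1.41*l^6 + 1.13*l^5 + 2.53*l^4 + 0.97*l^3 - 5.46*l^2 - 3.54*l - 8.28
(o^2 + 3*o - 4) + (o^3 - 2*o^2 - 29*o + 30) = o^3 - o^2 - 26*o + 26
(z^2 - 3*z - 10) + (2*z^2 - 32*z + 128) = 3*z^2 - 35*z + 118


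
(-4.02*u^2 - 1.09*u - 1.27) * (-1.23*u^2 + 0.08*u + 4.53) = 4.9446*u^4 + 1.0191*u^3 - 16.7357*u^2 - 5.0393*u - 5.7531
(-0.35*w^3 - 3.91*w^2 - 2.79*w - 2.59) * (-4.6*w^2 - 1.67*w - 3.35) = 1.61*w^5 + 18.5705*w^4 + 20.5362*w^3 + 29.6718*w^2 + 13.6718*w + 8.6765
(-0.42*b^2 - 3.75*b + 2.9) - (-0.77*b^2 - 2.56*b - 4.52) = 0.35*b^2 - 1.19*b + 7.42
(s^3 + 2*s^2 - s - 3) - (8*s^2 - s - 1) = s^3 - 6*s^2 - 2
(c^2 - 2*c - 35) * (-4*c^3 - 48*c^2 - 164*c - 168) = -4*c^5 - 40*c^4 + 72*c^3 + 1840*c^2 + 6076*c + 5880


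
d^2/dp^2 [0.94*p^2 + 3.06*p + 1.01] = 1.88000000000000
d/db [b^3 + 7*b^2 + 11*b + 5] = 3*b^2 + 14*b + 11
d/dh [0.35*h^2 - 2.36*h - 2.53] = 0.7*h - 2.36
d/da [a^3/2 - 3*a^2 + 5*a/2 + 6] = 3*a^2/2 - 6*a + 5/2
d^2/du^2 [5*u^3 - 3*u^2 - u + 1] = 30*u - 6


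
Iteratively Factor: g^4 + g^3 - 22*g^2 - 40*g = (g + 2)*(g^3 - g^2 - 20*g) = (g + 2)*(g + 4)*(g^2 - 5*g) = g*(g + 2)*(g + 4)*(g - 5)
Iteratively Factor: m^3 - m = (m + 1)*(m^2 - m) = m*(m + 1)*(m - 1)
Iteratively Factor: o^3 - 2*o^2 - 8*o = (o + 2)*(o^2 - 4*o) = (o - 4)*(o + 2)*(o)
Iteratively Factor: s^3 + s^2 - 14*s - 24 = (s - 4)*(s^2 + 5*s + 6) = (s - 4)*(s + 2)*(s + 3)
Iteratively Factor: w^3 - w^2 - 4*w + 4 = (w - 2)*(w^2 + w - 2) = (w - 2)*(w + 2)*(w - 1)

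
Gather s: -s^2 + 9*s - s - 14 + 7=-s^2 + 8*s - 7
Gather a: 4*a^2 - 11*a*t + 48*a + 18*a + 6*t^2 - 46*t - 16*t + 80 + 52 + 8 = 4*a^2 + a*(66 - 11*t) + 6*t^2 - 62*t + 140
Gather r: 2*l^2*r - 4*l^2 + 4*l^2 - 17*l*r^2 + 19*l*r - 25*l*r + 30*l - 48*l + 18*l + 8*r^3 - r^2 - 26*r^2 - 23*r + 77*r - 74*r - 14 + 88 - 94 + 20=8*r^3 + r^2*(-17*l - 27) + r*(2*l^2 - 6*l - 20)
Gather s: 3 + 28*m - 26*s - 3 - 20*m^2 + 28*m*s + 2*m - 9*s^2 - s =-20*m^2 + 30*m - 9*s^2 + s*(28*m - 27)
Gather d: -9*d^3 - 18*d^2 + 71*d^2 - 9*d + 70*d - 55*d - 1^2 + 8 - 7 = -9*d^3 + 53*d^2 + 6*d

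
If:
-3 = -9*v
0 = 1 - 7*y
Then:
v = 1/3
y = 1/7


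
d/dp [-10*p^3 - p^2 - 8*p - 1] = -30*p^2 - 2*p - 8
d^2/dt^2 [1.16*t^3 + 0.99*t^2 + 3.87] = 6.96*t + 1.98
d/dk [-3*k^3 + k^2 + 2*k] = -9*k^2 + 2*k + 2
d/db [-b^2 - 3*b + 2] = -2*b - 3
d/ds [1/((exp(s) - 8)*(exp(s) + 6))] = 2*(1 - exp(s))*exp(s)/(exp(4*s) - 4*exp(3*s) - 92*exp(2*s) + 192*exp(s) + 2304)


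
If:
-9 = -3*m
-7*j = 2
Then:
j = -2/7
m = 3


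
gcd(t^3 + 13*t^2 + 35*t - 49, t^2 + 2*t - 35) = t + 7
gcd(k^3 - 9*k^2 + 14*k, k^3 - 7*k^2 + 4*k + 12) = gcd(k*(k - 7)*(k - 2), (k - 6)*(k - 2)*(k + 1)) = k - 2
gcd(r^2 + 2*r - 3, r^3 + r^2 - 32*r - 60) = 1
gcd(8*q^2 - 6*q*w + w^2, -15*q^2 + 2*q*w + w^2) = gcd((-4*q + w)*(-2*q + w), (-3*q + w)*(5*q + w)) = 1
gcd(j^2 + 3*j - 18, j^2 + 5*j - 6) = j + 6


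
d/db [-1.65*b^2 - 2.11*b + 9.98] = -3.3*b - 2.11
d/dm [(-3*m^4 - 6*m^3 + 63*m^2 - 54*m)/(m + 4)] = 3*(-3*m^4 - 20*m^3 - 3*m^2 + 168*m - 72)/(m^2 + 8*m + 16)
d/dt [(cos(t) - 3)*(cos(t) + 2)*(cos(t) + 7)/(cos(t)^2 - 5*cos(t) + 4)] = (-cos(t)^4 + 10*cos(t)^3 + 5*cos(t)^2 - 132*cos(t) + 262)*sin(t)/((cos(t) - 4)^2*(cos(t) - 1)^2)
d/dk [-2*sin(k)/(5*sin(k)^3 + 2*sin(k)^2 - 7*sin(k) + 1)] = 2*(10*sin(k)^3 + 2*sin(k)^2 - 1)*cos(k)/(5*sin(k)^3 + 2*sin(k)^2 - 7*sin(k) + 1)^2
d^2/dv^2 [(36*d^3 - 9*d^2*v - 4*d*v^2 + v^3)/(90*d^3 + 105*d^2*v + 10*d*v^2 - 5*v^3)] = 4*d*(-309*d^3 + 153*d^2*v - 27*d*v^2 + v^3)/(5*(-216*d^6 - 540*d^5*v - 342*d^4*v^2 + 55*d^3*v^3 + 57*d^2*v^4 - 15*d*v^5 + v^6))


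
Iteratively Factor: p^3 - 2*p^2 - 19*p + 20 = (p - 5)*(p^2 + 3*p - 4) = (p - 5)*(p - 1)*(p + 4)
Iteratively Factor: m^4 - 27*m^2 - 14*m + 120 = (m + 4)*(m^3 - 4*m^2 - 11*m + 30) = (m - 5)*(m + 4)*(m^2 + m - 6) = (m - 5)*(m - 2)*(m + 4)*(m + 3)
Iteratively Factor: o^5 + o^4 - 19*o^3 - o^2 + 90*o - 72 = (o - 3)*(o^4 + 4*o^3 - 7*o^2 - 22*o + 24) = (o - 3)*(o + 3)*(o^3 + o^2 - 10*o + 8) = (o - 3)*(o - 1)*(o + 3)*(o^2 + 2*o - 8) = (o - 3)*(o - 1)*(o + 3)*(o + 4)*(o - 2)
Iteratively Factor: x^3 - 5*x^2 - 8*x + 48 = (x - 4)*(x^2 - x - 12) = (x - 4)*(x + 3)*(x - 4)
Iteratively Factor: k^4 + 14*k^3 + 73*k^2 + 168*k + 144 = (k + 4)*(k^3 + 10*k^2 + 33*k + 36) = (k + 3)*(k + 4)*(k^2 + 7*k + 12) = (k + 3)^2*(k + 4)*(k + 4)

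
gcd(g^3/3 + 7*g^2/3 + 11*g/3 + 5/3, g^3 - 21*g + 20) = g + 5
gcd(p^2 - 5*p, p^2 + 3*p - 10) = 1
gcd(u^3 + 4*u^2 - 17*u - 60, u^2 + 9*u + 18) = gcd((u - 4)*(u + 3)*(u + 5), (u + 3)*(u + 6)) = u + 3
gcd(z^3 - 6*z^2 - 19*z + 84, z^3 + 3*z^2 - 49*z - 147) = z - 7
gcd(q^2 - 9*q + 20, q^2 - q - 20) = q - 5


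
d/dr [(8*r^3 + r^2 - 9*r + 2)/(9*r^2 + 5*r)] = 2*(36*r^4 + 40*r^3 + 43*r^2 - 18*r - 5)/(r^2*(81*r^2 + 90*r + 25))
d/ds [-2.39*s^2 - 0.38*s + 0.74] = -4.78*s - 0.38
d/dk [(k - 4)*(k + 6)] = 2*k + 2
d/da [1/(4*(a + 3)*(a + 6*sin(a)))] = -(a + (a + 3)*(6*cos(a) + 1) + 6*sin(a))/(4*(a + 3)^2*(a + 6*sin(a))^2)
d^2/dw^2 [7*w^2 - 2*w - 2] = 14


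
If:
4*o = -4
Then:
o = -1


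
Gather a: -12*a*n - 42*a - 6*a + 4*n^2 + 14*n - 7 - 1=a*(-12*n - 48) + 4*n^2 + 14*n - 8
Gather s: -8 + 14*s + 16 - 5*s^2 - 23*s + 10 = -5*s^2 - 9*s + 18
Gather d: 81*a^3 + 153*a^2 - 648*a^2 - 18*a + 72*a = 81*a^3 - 495*a^2 + 54*a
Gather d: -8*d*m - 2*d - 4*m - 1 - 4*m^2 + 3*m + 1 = d*(-8*m - 2) - 4*m^2 - m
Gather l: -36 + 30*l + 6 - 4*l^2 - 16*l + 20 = -4*l^2 + 14*l - 10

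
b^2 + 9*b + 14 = (b + 2)*(b + 7)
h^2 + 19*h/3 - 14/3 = (h - 2/3)*(h + 7)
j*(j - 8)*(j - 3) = j^3 - 11*j^2 + 24*j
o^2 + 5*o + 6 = (o + 2)*(o + 3)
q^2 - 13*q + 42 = (q - 7)*(q - 6)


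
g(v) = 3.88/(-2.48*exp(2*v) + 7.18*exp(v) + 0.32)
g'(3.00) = 0.01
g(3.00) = 0.00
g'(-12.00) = 0.00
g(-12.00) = 12.12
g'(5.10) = 0.00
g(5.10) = -0.00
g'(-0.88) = -1.00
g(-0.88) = 1.35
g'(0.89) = 4.82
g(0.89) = 1.25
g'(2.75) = 0.02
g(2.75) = -0.01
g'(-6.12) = -0.54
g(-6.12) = 11.56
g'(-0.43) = -0.64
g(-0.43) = 0.98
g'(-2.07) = -2.28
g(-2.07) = 3.27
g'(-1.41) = -1.53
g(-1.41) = 2.02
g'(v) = 3.88*(4.96*exp(2*v) - 7.18*exp(v))/(-2.48*exp(2*v) + 7.18*exp(v) + 0.32)^2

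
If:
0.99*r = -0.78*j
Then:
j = -1.26923076923077*r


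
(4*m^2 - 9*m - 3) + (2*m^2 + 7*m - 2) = 6*m^2 - 2*m - 5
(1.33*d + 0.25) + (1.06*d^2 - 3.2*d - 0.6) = 1.06*d^2 - 1.87*d - 0.35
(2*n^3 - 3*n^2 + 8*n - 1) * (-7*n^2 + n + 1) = -14*n^5 + 23*n^4 - 57*n^3 + 12*n^2 + 7*n - 1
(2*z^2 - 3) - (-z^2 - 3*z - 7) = 3*z^2 + 3*z + 4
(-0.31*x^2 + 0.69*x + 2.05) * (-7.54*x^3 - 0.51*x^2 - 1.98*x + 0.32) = 2.3374*x^5 - 5.0445*x^4 - 15.1951*x^3 - 2.5109*x^2 - 3.8382*x + 0.656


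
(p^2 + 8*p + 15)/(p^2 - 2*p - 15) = (p + 5)/(p - 5)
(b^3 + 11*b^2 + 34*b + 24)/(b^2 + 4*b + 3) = (b^2 + 10*b + 24)/(b + 3)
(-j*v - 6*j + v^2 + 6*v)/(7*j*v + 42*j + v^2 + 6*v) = (-j + v)/(7*j + v)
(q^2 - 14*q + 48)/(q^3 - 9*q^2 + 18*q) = (q - 8)/(q*(q - 3))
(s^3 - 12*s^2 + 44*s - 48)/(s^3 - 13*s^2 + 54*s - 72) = (s - 2)/(s - 3)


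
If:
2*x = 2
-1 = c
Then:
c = -1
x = 1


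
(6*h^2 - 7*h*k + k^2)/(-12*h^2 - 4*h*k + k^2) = (-h + k)/(2*h + k)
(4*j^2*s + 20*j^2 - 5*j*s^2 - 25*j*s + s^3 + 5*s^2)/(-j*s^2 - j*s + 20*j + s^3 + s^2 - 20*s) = (-4*j + s)/(s - 4)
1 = 1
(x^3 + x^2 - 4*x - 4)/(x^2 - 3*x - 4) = (x^2 - 4)/(x - 4)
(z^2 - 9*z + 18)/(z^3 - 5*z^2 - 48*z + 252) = (z - 3)/(z^2 + z - 42)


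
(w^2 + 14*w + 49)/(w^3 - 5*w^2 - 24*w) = (w^2 + 14*w + 49)/(w*(w^2 - 5*w - 24))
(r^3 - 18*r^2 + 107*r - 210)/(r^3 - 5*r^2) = 1 - 13/r + 42/r^2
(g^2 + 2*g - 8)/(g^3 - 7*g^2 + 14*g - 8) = (g + 4)/(g^2 - 5*g + 4)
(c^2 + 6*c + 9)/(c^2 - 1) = (c^2 + 6*c + 9)/(c^2 - 1)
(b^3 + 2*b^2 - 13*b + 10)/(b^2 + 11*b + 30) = (b^2 - 3*b + 2)/(b + 6)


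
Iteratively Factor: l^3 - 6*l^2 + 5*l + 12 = (l + 1)*(l^2 - 7*l + 12) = (l - 3)*(l + 1)*(l - 4)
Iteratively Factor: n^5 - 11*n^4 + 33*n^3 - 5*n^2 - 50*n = (n + 1)*(n^4 - 12*n^3 + 45*n^2 - 50*n) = n*(n + 1)*(n^3 - 12*n^2 + 45*n - 50) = n*(n - 5)*(n + 1)*(n^2 - 7*n + 10) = n*(n - 5)^2*(n + 1)*(n - 2)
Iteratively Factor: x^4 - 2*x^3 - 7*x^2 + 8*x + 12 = (x - 2)*(x^3 - 7*x - 6) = (x - 2)*(x + 2)*(x^2 - 2*x - 3) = (x - 2)*(x + 1)*(x + 2)*(x - 3)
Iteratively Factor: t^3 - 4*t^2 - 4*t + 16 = (t + 2)*(t^2 - 6*t + 8) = (t - 4)*(t + 2)*(t - 2)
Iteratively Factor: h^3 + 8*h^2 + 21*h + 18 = (h + 2)*(h^2 + 6*h + 9) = (h + 2)*(h + 3)*(h + 3)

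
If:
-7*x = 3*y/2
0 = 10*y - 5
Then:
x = -3/28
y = 1/2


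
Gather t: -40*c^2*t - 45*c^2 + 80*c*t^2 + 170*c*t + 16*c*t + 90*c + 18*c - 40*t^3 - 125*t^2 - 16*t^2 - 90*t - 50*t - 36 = -45*c^2 + 108*c - 40*t^3 + t^2*(80*c - 141) + t*(-40*c^2 + 186*c - 140) - 36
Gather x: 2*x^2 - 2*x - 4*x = 2*x^2 - 6*x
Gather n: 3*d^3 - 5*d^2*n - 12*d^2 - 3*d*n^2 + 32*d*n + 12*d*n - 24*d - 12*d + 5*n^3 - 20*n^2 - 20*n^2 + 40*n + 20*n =3*d^3 - 12*d^2 - 36*d + 5*n^3 + n^2*(-3*d - 40) + n*(-5*d^2 + 44*d + 60)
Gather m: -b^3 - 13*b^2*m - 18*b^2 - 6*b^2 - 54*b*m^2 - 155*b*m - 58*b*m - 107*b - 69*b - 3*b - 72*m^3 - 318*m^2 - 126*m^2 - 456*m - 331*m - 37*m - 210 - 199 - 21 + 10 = -b^3 - 24*b^2 - 179*b - 72*m^3 + m^2*(-54*b - 444) + m*(-13*b^2 - 213*b - 824) - 420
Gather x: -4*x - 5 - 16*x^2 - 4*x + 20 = -16*x^2 - 8*x + 15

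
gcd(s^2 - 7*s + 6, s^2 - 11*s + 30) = s - 6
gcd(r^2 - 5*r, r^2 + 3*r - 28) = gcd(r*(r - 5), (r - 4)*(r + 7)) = 1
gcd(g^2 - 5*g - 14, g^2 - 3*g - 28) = g - 7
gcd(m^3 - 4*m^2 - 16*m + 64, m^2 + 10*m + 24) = m + 4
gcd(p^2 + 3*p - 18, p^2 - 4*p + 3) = p - 3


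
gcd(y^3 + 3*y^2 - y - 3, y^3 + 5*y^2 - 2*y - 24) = y + 3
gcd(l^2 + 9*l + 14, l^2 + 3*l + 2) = l + 2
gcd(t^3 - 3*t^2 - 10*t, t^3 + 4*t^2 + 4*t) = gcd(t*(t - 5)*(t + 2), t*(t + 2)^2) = t^2 + 2*t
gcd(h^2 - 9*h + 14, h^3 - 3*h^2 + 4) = h - 2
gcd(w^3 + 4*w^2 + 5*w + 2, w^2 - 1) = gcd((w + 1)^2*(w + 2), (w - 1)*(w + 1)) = w + 1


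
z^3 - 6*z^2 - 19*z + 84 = (z - 7)*(z - 3)*(z + 4)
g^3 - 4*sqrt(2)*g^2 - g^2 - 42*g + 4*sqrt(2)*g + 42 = (g - 1)*(g - 7*sqrt(2))*(g + 3*sqrt(2))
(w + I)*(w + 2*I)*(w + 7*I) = w^3 + 10*I*w^2 - 23*w - 14*I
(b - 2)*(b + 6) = b^2 + 4*b - 12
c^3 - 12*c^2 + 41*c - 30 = (c - 6)*(c - 5)*(c - 1)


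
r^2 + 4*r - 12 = (r - 2)*(r + 6)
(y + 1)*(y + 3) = y^2 + 4*y + 3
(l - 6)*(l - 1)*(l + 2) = l^3 - 5*l^2 - 8*l + 12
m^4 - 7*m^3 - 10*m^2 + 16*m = m*(m - 8)*(m - 1)*(m + 2)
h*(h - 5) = h^2 - 5*h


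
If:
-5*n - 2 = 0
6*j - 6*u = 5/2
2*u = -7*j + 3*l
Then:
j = u + 5/12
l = 3*u + 35/36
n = -2/5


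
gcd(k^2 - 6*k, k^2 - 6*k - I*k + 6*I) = k - 6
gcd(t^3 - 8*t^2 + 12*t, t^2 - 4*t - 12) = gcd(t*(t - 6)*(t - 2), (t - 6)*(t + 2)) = t - 6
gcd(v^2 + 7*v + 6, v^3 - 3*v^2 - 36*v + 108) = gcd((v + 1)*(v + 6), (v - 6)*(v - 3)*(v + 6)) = v + 6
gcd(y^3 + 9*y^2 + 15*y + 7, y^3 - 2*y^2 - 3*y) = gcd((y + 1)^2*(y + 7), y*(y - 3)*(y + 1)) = y + 1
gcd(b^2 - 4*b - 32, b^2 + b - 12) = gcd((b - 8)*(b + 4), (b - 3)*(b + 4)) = b + 4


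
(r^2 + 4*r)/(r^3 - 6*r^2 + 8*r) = (r + 4)/(r^2 - 6*r + 8)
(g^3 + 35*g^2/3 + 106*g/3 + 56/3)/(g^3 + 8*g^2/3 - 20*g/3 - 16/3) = (g + 7)/(g - 2)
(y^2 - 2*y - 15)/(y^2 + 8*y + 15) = (y - 5)/(y + 5)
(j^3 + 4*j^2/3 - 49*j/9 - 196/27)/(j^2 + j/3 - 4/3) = (j^2 - 49/9)/(j - 1)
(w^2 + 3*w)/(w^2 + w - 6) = w/(w - 2)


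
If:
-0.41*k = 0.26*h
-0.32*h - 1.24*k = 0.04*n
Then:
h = 0.0857740585774059*n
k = -0.0543933054393305*n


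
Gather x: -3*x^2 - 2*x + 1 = -3*x^2 - 2*x + 1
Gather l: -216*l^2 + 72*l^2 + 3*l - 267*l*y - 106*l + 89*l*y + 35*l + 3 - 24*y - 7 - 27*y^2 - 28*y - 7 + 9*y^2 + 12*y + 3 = -144*l^2 + l*(-178*y - 68) - 18*y^2 - 40*y - 8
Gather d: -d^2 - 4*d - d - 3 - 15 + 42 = -d^2 - 5*d + 24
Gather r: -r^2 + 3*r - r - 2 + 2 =-r^2 + 2*r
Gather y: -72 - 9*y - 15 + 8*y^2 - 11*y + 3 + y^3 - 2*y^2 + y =y^3 + 6*y^2 - 19*y - 84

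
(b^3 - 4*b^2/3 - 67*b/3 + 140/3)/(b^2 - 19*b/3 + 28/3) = b + 5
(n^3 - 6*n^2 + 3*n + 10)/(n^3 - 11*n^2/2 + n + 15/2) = 2*(n - 2)/(2*n - 3)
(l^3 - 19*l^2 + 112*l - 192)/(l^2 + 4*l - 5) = (l^3 - 19*l^2 + 112*l - 192)/(l^2 + 4*l - 5)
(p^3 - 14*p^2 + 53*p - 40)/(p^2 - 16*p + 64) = (p^2 - 6*p + 5)/(p - 8)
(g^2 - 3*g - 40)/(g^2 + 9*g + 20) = (g - 8)/(g + 4)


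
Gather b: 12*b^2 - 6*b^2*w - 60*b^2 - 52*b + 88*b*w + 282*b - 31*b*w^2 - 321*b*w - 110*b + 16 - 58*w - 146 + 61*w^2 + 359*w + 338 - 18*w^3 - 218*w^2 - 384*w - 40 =b^2*(-6*w - 48) + b*(-31*w^2 - 233*w + 120) - 18*w^3 - 157*w^2 - 83*w + 168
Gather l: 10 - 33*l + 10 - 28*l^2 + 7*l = -28*l^2 - 26*l + 20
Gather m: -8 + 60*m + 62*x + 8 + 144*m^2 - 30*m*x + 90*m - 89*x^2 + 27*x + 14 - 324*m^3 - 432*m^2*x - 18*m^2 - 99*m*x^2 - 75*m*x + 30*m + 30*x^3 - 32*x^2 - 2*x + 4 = -324*m^3 + m^2*(126 - 432*x) + m*(-99*x^2 - 105*x + 180) + 30*x^3 - 121*x^2 + 87*x + 18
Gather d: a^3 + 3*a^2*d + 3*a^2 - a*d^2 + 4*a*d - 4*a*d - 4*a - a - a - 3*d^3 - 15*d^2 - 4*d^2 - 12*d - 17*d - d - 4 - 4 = a^3 + 3*a^2 - 6*a - 3*d^3 + d^2*(-a - 19) + d*(3*a^2 - 30) - 8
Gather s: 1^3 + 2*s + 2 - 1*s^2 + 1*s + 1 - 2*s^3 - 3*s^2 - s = -2*s^3 - 4*s^2 + 2*s + 4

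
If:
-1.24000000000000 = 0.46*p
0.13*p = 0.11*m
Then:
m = -3.19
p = -2.70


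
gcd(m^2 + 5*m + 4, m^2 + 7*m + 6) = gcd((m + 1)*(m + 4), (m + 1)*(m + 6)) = m + 1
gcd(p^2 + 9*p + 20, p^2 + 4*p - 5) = p + 5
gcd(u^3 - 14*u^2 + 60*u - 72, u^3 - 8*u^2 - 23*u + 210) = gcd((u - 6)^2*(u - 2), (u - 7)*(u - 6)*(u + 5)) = u - 6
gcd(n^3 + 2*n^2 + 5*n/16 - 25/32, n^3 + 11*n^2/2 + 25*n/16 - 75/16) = n + 5/4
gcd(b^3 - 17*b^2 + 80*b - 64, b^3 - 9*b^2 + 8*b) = b^2 - 9*b + 8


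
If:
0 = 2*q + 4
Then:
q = -2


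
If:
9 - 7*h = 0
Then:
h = 9/7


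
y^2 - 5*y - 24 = (y - 8)*(y + 3)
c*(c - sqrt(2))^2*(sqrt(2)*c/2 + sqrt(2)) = sqrt(2)*c^4/2 - 2*c^3 + sqrt(2)*c^3 - 4*c^2 + sqrt(2)*c^2 + 2*sqrt(2)*c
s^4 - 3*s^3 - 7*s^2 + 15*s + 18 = (s - 3)^2*(s + 1)*(s + 2)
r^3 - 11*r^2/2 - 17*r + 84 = (r - 6)*(r - 7/2)*(r + 4)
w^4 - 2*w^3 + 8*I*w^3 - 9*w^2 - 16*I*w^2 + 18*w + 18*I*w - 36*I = (w - 2)*(w - I)*(w + 3*I)*(w + 6*I)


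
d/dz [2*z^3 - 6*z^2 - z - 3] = 6*z^2 - 12*z - 1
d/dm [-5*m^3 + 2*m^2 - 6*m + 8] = -15*m^2 + 4*m - 6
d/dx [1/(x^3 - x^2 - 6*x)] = (-3*x^2 + 2*x + 6)/(x^2*(-x^2 + x + 6)^2)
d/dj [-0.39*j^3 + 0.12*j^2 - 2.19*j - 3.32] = -1.17*j^2 + 0.24*j - 2.19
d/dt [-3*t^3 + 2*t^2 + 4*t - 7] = -9*t^2 + 4*t + 4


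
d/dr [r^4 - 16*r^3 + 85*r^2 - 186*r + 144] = 4*r^3 - 48*r^2 + 170*r - 186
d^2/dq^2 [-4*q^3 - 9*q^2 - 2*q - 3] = -24*q - 18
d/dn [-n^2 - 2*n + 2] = -2*n - 2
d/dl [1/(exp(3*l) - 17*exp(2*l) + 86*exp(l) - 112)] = (-3*exp(2*l) + 34*exp(l) - 86)*exp(l)/(exp(3*l) - 17*exp(2*l) + 86*exp(l) - 112)^2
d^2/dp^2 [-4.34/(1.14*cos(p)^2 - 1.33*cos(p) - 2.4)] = (-22.561056*(1 - cos(p)^2)^2 + 52.642464*cos(p)^3 - 66.454514*cos(p)^2 - 50.304723*cos(p) - 8.225385*cos(3*p) + 61.663588)/(-1.14*cos(p)^2 + 1.33*cos(p) + 2.4)^3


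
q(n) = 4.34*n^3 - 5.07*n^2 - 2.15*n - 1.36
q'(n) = 13.02*n^2 - 10.14*n - 2.15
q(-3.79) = -302.31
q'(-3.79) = 223.30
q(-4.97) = -648.70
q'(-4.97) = 369.85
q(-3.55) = -251.79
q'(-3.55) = 197.93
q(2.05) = 10.32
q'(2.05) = 31.78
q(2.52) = 30.48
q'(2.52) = 54.98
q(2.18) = 14.82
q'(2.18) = 37.62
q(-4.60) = -521.19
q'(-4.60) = 320.00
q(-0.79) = -4.97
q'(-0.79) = 13.99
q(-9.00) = -3556.54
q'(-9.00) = 1143.73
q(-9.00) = -3556.54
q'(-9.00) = 1143.73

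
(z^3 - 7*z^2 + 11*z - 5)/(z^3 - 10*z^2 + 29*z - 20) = (z - 1)/(z - 4)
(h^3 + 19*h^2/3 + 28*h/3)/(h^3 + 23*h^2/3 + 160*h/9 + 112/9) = 3*h/(3*h + 4)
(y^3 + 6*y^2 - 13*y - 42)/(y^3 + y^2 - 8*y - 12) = (y + 7)/(y + 2)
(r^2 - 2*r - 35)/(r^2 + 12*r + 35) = (r - 7)/(r + 7)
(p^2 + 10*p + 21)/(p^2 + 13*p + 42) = (p + 3)/(p + 6)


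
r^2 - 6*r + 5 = (r - 5)*(r - 1)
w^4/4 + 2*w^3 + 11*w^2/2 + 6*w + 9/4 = (w/4 + 1/4)*(w + 1)*(w + 3)^2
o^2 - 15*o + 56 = (o - 8)*(o - 7)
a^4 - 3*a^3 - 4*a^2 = a^2*(a - 4)*(a + 1)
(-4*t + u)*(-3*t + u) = 12*t^2 - 7*t*u + u^2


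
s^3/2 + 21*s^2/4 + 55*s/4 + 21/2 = (s/2 + 1)*(s + 3/2)*(s + 7)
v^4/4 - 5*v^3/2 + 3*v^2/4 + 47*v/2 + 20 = (v/2 + 1/2)*(v/2 + 1)*(v - 8)*(v - 5)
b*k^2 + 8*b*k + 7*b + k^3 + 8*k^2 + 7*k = (b + k)*(k + 1)*(k + 7)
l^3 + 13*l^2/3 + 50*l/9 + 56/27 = (l + 2/3)*(l + 4/3)*(l + 7/3)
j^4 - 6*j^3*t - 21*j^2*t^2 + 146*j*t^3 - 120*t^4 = (j - 6*t)*(j - 4*t)*(j - t)*(j + 5*t)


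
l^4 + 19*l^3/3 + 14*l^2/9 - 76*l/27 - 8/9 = (l - 2/3)*(l + 1/3)*(l + 2/3)*(l + 6)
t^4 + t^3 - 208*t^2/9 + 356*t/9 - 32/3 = (t - 8/3)*(t - 2)*(t - 1/3)*(t + 6)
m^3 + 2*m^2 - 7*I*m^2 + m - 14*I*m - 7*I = (m + 1)^2*(m - 7*I)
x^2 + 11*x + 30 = (x + 5)*(x + 6)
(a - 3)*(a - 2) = a^2 - 5*a + 6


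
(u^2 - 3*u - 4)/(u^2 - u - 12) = (u + 1)/(u + 3)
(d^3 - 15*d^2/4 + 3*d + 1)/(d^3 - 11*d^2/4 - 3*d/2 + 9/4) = (4*d^3 - 15*d^2 + 12*d + 4)/(4*d^3 - 11*d^2 - 6*d + 9)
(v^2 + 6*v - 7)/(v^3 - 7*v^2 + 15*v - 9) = (v + 7)/(v^2 - 6*v + 9)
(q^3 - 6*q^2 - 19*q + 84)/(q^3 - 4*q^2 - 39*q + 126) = (q + 4)/(q + 6)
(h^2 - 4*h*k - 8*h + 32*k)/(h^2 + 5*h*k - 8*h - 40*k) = (h - 4*k)/(h + 5*k)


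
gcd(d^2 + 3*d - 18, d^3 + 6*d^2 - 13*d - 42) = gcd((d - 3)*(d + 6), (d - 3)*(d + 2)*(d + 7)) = d - 3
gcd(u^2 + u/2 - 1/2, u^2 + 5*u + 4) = u + 1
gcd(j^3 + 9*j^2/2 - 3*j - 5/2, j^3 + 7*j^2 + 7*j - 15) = j^2 + 4*j - 5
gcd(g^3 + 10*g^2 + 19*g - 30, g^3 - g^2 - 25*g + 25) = g^2 + 4*g - 5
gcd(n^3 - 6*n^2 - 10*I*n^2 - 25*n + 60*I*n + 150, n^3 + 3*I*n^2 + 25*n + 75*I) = n - 5*I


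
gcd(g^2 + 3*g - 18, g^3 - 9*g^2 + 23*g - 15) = g - 3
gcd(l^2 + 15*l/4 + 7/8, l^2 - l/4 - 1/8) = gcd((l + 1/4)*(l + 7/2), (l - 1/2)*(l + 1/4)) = l + 1/4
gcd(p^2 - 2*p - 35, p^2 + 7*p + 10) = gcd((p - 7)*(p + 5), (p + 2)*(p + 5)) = p + 5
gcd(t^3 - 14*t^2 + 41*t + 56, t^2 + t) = t + 1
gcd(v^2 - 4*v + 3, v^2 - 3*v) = v - 3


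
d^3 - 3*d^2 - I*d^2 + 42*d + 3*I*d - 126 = (d - 3)*(d - 7*I)*(d + 6*I)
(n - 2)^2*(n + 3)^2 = n^4 + 2*n^3 - 11*n^2 - 12*n + 36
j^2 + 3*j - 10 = (j - 2)*(j + 5)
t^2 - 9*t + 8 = (t - 8)*(t - 1)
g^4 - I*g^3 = g^3*(g - I)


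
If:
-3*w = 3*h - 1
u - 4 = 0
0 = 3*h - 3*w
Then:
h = 1/6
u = 4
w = 1/6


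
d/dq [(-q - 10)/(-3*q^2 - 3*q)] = (q*(q + 1) - (q + 10)*(2*q + 1))/(3*q^2*(q + 1)^2)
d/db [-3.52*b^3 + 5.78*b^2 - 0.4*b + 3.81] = -10.56*b^2 + 11.56*b - 0.4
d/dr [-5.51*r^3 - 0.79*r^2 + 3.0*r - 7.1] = -16.53*r^2 - 1.58*r + 3.0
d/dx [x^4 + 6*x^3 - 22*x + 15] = 4*x^3 + 18*x^2 - 22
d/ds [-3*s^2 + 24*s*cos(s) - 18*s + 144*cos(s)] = -24*s*sin(s) - 6*s - 144*sin(s) + 24*cos(s) - 18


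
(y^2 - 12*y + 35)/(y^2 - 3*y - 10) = (y - 7)/(y + 2)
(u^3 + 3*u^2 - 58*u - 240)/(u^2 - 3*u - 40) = u + 6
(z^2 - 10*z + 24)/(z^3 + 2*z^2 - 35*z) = (z^2 - 10*z + 24)/(z*(z^2 + 2*z - 35))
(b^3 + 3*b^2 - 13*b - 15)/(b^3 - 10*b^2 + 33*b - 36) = (b^2 + 6*b + 5)/(b^2 - 7*b + 12)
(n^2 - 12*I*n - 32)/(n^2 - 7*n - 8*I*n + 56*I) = (n - 4*I)/(n - 7)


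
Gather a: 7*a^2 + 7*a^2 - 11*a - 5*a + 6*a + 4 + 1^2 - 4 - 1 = 14*a^2 - 10*a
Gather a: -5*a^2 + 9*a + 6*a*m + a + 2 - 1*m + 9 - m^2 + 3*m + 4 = -5*a^2 + a*(6*m + 10) - m^2 + 2*m + 15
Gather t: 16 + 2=18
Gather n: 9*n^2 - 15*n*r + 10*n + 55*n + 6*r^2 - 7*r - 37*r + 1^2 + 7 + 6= 9*n^2 + n*(65 - 15*r) + 6*r^2 - 44*r + 14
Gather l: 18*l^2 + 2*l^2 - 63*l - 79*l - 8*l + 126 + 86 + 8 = 20*l^2 - 150*l + 220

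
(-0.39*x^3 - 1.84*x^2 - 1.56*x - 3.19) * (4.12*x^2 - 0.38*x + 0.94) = -1.6068*x^5 - 7.4326*x^4 - 6.0946*x^3 - 14.2796*x^2 - 0.2542*x - 2.9986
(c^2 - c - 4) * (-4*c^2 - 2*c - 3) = -4*c^4 + 2*c^3 + 15*c^2 + 11*c + 12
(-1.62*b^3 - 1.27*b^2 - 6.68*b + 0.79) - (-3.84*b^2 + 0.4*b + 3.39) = -1.62*b^3 + 2.57*b^2 - 7.08*b - 2.6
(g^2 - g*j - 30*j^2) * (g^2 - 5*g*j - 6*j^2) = g^4 - 6*g^3*j - 31*g^2*j^2 + 156*g*j^3 + 180*j^4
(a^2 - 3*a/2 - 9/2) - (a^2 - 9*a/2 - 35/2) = 3*a + 13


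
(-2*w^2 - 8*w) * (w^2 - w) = -2*w^4 - 6*w^3 + 8*w^2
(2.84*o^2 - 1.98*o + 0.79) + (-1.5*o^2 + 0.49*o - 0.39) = 1.34*o^2 - 1.49*o + 0.4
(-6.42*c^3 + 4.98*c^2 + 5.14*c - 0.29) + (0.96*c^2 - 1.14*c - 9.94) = -6.42*c^3 + 5.94*c^2 + 4.0*c - 10.23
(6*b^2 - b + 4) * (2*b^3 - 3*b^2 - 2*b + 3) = 12*b^5 - 20*b^4 - b^3 + 8*b^2 - 11*b + 12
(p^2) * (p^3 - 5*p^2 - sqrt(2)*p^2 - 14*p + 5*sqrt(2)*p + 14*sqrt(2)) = p^5 - 5*p^4 - sqrt(2)*p^4 - 14*p^3 + 5*sqrt(2)*p^3 + 14*sqrt(2)*p^2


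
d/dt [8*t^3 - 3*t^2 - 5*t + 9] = 24*t^2 - 6*t - 5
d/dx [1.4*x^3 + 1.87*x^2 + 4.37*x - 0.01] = 4.2*x^2 + 3.74*x + 4.37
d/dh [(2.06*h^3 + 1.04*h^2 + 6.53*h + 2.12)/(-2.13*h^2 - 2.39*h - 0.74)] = (-4.3878*h^4 - 9.8468*h^3 + 6.8501*h^2 + 7.492*h + 0.2346)/(4.5369*h^4 + 10.1814*h^3 + 8.8645*h^2 + 3.5372*h + 0.5476)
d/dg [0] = 0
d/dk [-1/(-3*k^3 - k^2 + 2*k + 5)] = (-9*k^2 - 2*k + 2)/(3*k^3 + k^2 - 2*k - 5)^2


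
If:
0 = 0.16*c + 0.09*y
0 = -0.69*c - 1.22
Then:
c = -1.77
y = 3.14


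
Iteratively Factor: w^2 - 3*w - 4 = (w + 1)*(w - 4)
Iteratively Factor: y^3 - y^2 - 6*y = (y - 3)*(y^2 + 2*y) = (y - 3)*(y + 2)*(y)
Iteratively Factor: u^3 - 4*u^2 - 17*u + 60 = (u - 3)*(u^2 - u - 20) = (u - 3)*(u + 4)*(u - 5)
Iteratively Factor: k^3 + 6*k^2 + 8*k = (k)*(k^2 + 6*k + 8) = k*(k + 4)*(k + 2)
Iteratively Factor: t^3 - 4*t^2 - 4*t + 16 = (t - 4)*(t^2 - 4) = (t - 4)*(t - 2)*(t + 2)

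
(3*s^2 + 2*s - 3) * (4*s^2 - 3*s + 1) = 12*s^4 - s^3 - 15*s^2 + 11*s - 3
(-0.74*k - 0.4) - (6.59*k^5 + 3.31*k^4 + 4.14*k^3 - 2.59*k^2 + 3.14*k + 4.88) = -6.59*k^5 - 3.31*k^4 - 4.14*k^3 + 2.59*k^2 - 3.88*k - 5.28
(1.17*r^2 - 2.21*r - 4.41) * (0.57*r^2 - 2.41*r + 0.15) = 0.6669*r^4 - 4.0794*r^3 + 2.9879*r^2 + 10.2966*r - 0.6615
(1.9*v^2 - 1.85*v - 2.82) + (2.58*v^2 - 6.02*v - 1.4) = 4.48*v^2 - 7.87*v - 4.22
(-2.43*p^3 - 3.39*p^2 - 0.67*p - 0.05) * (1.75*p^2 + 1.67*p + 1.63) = -4.2525*p^5 - 9.9906*p^4 - 10.7947*p^3 - 6.7321*p^2 - 1.1756*p - 0.0815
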